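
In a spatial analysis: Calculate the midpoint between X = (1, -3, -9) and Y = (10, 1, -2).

M = ((x₁+x₂)/2, (y₁+y₂)/2, (z₁+z₂)/2)
  = ((1 + 10)/2, (-3 + 1)/2, (-9 - 2)/2)
  = (11/2, -2/2, -11/2)
  = (5.5, -1, -5.5)

(5.5, -1, -5.5)


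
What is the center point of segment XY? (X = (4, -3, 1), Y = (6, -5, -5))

M = ((x₁+x₂)/2, (y₁+y₂)/2, (z₁+z₂)/2)
  = ((4 + 6)/2, (-3 - 5)/2, (1 - 5)/2)
  = (10/2, -8/2, -4/2)
  = (5, -4, -2)

(5, -4, -2)


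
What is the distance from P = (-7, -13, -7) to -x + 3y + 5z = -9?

distance = |a·x₀ + b·y₀ + c·z₀ - d| / √(a² + b² + c²)
  = |(-1)·(-7) + 3·(-13) + 5·(-7) - (-9)| / √((-1)² + 3² + 5²)
  = |7 - 39 - 35 + 9| / √(1 + 9 + 25)
  = |-58| / √35
  = 58 / 5.916
  ≈ 9.804

9.804


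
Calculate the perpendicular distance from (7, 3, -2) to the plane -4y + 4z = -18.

distance = |a·x₀ + b·y₀ + c·z₀ - d| / √(a² + b² + c²)
  = |0·7 + (-4)·3 + 4·(-2) - (-18)| / √(0² + (-4)² + 4²)
  = |0 - 12 - 8 + 18| / √(0 + 16 + 16)
  = |-2| / √32
  = 2 / 5.657
  ≈ 0.3536

0.3536


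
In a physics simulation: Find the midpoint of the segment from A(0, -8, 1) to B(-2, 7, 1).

M = ((x₁+x₂)/2, (y₁+y₂)/2, (z₁+z₂)/2)
  = ((0 - 2)/2, (-8 + 7)/2, (1 + 1)/2)
  = (-2/2, -1/2, 2/2)
  = (-1, -0.5, 1)

(-1, -0.5, 1)


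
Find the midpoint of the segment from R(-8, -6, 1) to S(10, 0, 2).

M = ((x₁+x₂)/2, (y₁+y₂)/2, (z₁+z₂)/2)
  = ((-8 + 10)/2, (-6 + 0)/2, (1 + 2)/2)
  = (2/2, -6/2, 3/2)
  = (1, -3, 1.5)

(1, -3, 1.5)


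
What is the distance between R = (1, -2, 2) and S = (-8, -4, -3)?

d = √[(x₂-x₁)² + (y₂-y₁)² + (z₂-z₁)²]
  = √[(-9)² + (-2)² + (-5)²]
  = √[81 + 4 + 25]
  = √110
  ≈ 10.49

10.49


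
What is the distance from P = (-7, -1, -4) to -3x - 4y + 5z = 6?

distance = |a·x₀ + b·y₀ + c·z₀ - d| / √(a² + b² + c²)
  = |(-3)·(-7) + (-4)·(-1) + 5·(-4) - 6| / √((-3)² + (-4)² + 5²)
  = |21 + 4 - 20 - 6| / √(9 + 16 + 25)
  = |-1| / √50
  = 1 / 7.071
  ≈ 0.1414

0.1414


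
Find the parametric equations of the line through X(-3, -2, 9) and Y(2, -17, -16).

Direction vector d = Y - X = (2 + 3, -17 + 2, -16 - 9) = (5, -15, -25)
Parametric form r = X + t·d:
x = -3 + 5t, y = -2 - 15t, z = 9 - 25t

x = -3 + 5t, y = -2 - 15t, z = 9 - 25t


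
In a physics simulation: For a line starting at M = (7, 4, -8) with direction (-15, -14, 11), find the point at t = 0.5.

P(t) = M + t·d
  = (7 + (-15)·0.5, 4 + (-14)·0.5, -8 + 11·0.5)
  = (7 - 7.5, 4 - 7, -8 + 5.5)
  = (-0.5, -3, -2.5)

(-0.5, -3, -2.5)


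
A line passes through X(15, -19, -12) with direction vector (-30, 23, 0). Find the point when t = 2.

P(t) = X + t·d
  = (15 + (-30)·2, -19 + 23·2, -12 + 0·2)
  = (15 - 60, -19 + 46, -12 + 0)
  = (-45, 27, -12)

(-45, 27, -12)


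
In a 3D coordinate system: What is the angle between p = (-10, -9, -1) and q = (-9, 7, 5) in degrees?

p·q = (-10)·(-9) + (-9)·7 + (-1)·5 = 90 - 63 - 5 = 22
|p| = √((-10)² + (-9)² + (-1)²) = √182 ≈ 13.49
|q| = √((-9)² + 7² + 5²) = √155 ≈ 12.45
cos θ = (p·q)/(|p||q|) = 22/(13.49·12.45) ≈ 0.131
θ = arccos(0.131) ≈ 82.47°

82.47°


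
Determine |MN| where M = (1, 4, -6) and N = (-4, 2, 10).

d = √[(x₂-x₁)² + (y₂-y₁)² + (z₂-z₁)²]
  = √[(-5)² + (-2)² + 16²]
  = √[25 + 4 + 256]
  = √285
  ≈ 16.88

16.88


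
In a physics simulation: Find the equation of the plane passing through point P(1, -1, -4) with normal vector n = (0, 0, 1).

The plane through P with normal n = (a, b, c) satisfies n·(r - P) = 0,
i.e. ax + by + cz = a·x₀ + b·y₀ + c·z₀.
d = 0·1 + 0·(-1) + 1·(-4)
  = 0 + 0 - 4
  = -4
Equation: z = -4

z = -4


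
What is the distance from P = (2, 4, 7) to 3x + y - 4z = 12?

distance = |a·x₀ + b·y₀ + c·z₀ - d| / √(a² + b² + c²)
  = |3·2 + 1·4 + (-4)·7 - 12| / √(3² + 1² + (-4)²)
  = |6 + 4 - 28 - 12| / √(9 + 1 + 16)
  = |-30| / √26
  = 30 / 5.099
  ≈ 5.883

5.883


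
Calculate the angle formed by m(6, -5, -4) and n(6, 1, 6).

m·n = 6·6 + (-5)·1 + (-4)·6 = 36 - 5 - 24 = 7
|m| = √(6² + (-5)² + (-4)²) = √77 ≈ 8.775
|n| = √(6² + 1² + 6²) = √73 ≈ 8.544
cos θ = (m·n)/(|m||n|) = 7/(8.775·8.544) ≈ 0.09337
θ = arccos(0.09337) ≈ 84.64°

84.64°


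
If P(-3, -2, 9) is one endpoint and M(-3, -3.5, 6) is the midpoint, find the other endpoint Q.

Q = 2M - P
  = (2·(-3) - (-3), 2·(-3.5) - (-2), 2·6 - 9)
  = (-6 + 3, -7 + 2, 12 - 9)
  = (-3, -5, 3)

(-3, -5, 3)


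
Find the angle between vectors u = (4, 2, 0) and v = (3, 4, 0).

u·v = 4·3 + 2·4 + 0·0 = 12 + 8 + 0 = 20
|u| = √(4² + 2² + 0²) = √20 ≈ 4.472
|v| = √(3² + 4² + 0²) = √25 ≈ 5
cos θ = (u·v)/(|u||v|) = 20/(4.472·5) ≈ 0.8944
θ = arccos(0.8944) ≈ 26.57°

26.57°


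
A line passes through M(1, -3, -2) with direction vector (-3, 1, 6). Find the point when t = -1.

P(t) = M + t·d
  = (1 + (-3)·(-1), -3 + 1·(-1), -2 + 6·(-1))
  = (1 + 3, -3 - 1, -2 - 6)
  = (4, -4, -8)

(4, -4, -8)


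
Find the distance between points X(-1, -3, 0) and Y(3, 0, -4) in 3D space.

d = √[(x₂-x₁)² + (y₂-y₁)² + (z₂-z₁)²]
  = √[4² + 3² + (-4)²]
  = √[16 + 9 + 16]
  = √41
  ≈ 6.403

6.403


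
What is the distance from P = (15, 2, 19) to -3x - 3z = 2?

distance = |a·x₀ + b·y₀ + c·z₀ - d| / √(a² + b² + c²)
  = |(-3)·15 + 0·2 + (-3)·19 - 2| / √((-3)² + 0² + (-3)²)
  = |-45 + 0 - 57 - 2| / √(9 + 0 + 9)
  = |-104| / √18
  = 104 / 4.243
  ≈ 24.51

24.51


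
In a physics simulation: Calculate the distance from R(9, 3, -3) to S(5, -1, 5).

d = √[(x₂-x₁)² + (y₂-y₁)² + (z₂-z₁)²]
  = √[(-4)² + (-4)² + 8²]
  = √[16 + 16 + 64]
  = √96
  ≈ 9.798

9.798


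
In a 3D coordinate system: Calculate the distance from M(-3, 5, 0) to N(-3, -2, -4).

d = √[(x₂-x₁)² + (y₂-y₁)² + (z₂-z₁)²]
  = √[0² + (-7)² + (-4)²]
  = √[0 + 49 + 16]
  = √65
  ≈ 8.062

8.062


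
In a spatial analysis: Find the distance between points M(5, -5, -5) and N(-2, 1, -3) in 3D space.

d = √[(x₂-x₁)² + (y₂-y₁)² + (z₂-z₁)²]
  = √[(-7)² + 6² + 2²]
  = √[49 + 36 + 4]
  = √89
  ≈ 9.434

9.434


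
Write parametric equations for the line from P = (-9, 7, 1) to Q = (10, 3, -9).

Direction vector d = Q - P = (10 + 9, 3 - 7, -9 - 1) = (19, -4, -10)
Parametric form r = P + t·d:
x = -9 + 19t, y = 7 - 4t, z = 1 - 10t

x = -9 + 19t, y = 7 - 4t, z = 1 - 10t


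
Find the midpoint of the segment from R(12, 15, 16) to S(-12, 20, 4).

M = ((x₁+x₂)/2, (y₁+y₂)/2, (z₁+z₂)/2)
  = ((12 - 12)/2, (15 + 20)/2, (16 + 4)/2)
  = (0/2, 35/2, 20/2)
  = (0, 17.5, 10)

(0, 17.5, 10)


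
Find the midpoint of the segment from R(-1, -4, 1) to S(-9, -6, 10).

M = ((x₁+x₂)/2, (y₁+y₂)/2, (z₁+z₂)/2)
  = ((-1 - 9)/2, (-4 - 6)/2, (1 + 10)/2)
  = (-10/2, -10/2, 11/2)
  = (-5, -5, 5.5)

(-5, -5, 5.5)


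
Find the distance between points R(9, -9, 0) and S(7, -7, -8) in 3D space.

d = √[(x₂-x₁)² + (y₂-y₁)² + (z₂-z₁)²]
  = √[(-2)² + 2² + (-8)²]
  = √[4 + 4 + 64]
  = √72
  ≈ 8.485

8.485


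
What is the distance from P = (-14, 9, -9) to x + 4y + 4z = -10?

distance = |a·x₀ + b·y₀ + c·z₀ - d| / √(a² + b² + c²)
  = |1·(-14) + 4·9 + 4·(-9) - (-10)| / √(1² + 4² + 4²)
  = |-14 + 36 - 36 + 10| / √(1 + 16 + 16)
  = |-4| / √33
  = 4 / 5.745
  ≈ 0.6963

0.6963


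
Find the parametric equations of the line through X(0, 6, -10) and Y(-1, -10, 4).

Direction vector d = Y - X = (-1 + 0, -10 - 6, 4 + 10) = (-1, -16, 14)
Parametric form r = X + t·d:
x = 0 - t, y = 6 - 16t, z = -10 + 14t

x = 0 - t, y = 6 - 16t, z = -10 + 14t


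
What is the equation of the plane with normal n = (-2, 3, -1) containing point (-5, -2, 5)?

The plane through P with normal n = (a, b, c) satisfies n·(r - P) = 0,
i.e. ax + by + cz = a·x₀ + b·y₀ + c·z₀.
d = (-2)·(-5) + 3·(-2) + (-1)·5
  = 10 - 6 - 5
  = -1
Equation: -2x + 3y - z = -1

-2x + 3y - z = -1


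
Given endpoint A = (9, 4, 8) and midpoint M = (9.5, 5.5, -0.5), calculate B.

B = 2M - A
  = (2·9.5 - 9, 2·5.5 - 4, 2·(-0.5) - 8)
  = (19 - 9, 11 - 4, -1 - 8)
  = (10, 7, -9)

(10, 7, -9)


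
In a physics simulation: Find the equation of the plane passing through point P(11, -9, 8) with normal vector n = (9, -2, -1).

The plane through P with normal n = (a, b, c) satisfies n·(r - P) = 0,
i.e. ax + by + cz = a·x₀ + b·y₀ + c·z₀.
d = 9·11 + (-2)·(-9) + (-1)·8
  = 99 + 18 - 8
  = 109
Equation: 9x - 2y - z = 109

9x - 2y - z = 109


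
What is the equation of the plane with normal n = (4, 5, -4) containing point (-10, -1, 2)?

The plane through P with normal n = (a, b, c) satisfies n·(r - P) = 0,
i.e. ax + by + cz = a·x₀ + b·y₀ + c·z₀.
d = 4·(-10) + 5·(-1) + (-4)·2
  = -40 - 5 - 8
  = -53
Equation: 4x + 5y - 4z = -53

4x + 5y - 4z = -53


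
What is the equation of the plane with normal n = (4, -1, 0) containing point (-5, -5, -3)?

The plane through P with normal n = (a, b, c) satisfies n·(r - P) = 0,
i.e. ax + by + cz = a·x₀ + b·y₀ + c·z₀.
d = 4·(-5) + (-1)·(-5) + 0·(-3)
  = -20 + 5 + 0
  = -15
Equation: 4x - y = -15

4x - y = -15


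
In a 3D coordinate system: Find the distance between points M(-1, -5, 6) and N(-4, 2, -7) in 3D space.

d = √[(x₂-x₁)² + (y₂-y₁)² + (z₂-z₁)²]
  = √[(-3)² + 7² + (-13)²]
  = √[9 + 49 + 169]
  = √227
  ≈ 15.07

15.07


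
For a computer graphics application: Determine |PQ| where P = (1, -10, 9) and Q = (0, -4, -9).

d = √[(x₂-x₁)² + (y₂-y₁)² + (z₂-z₁)²]
  = √[(-1)² + 6² + (-18)²]
  = √[1 + 36 + 324]
  = √361
  ≈ 19

19


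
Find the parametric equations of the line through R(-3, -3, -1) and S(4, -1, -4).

Direction vector d = S - R = (4 + 3, -1 + 3, -4 + 1) = (7, 2, -3)
Parametric form r = R + t·d:
x = -3 + 7t, y = -3 + 2t, z = -1 - 3t

x = -3 + 7t, y = -3 + 2t, z = -1 - 3t


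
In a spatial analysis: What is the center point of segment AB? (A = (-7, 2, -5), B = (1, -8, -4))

M = ((x₁+x₂)/2, (y₁+y₂)/2, (z₁+z₂)/2)
  = ((-7 + 1)/2, (2 - 8)/2, (-5 - 4)/2)
  = (-6/2, -6/2, -9/2)
  = (-3, -3, -4.5)

(-3, -3, -4.5)


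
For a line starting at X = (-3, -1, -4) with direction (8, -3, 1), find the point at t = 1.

P(t) = X + t·d
  = (-3 + 8·1, -1 + (-3)·1, -4 + 1·1)
  = (-3 + 8, -1 - 3, -4 + 1)
  = (5, -4, -3)

(5, -4, -3)


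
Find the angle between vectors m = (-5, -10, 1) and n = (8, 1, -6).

m·n = (-5)·8 + (-10)·1 + 1·(-6) = -40 - 10 - 6 = -56
|m| = √((-5)² + (-10)² + 1²) = √126 ≈ 11.22
|n| = √(8² + 1² + (-6)²) = √101 ≈ 10.05
cos θ = (m·n)/(|m||n|) = -56/(11.22·10.05) ≈ -0.4964
θ = arccos(-0.4964) ≈ 119.8°

119.8°


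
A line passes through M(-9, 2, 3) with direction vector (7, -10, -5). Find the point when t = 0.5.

P(t) = M + t·d
  = (-9 + 7·0.5, 2 + (-10)·0.5, 3 + (-5)·0.5)
  = (-9 + 3.5, 2 - 5, 3 - 2.5)
  = (-5.5, -3, 0.5)

(-5.5, -3, 0.5)


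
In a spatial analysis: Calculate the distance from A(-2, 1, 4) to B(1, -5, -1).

d = √[(x₂-x₁)² + (y₂-y₁)² + (z₂-z₁)²]
  = √[3² + (-6)² + (-5)²]
  = √[9 + 36 + 25]
  = √70
  ≈ 8.367

8.367


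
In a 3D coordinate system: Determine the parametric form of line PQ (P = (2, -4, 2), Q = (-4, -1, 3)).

Direction vector d = Q - P = (-4 - 2, -1 + 4, 3 - 2) = (-6, 3, 1)
Parametric form r = P + t·d:
x = 2 - 6t, y = -4 + 3t, z = 2 + t

x = 2 - 6t, y = -4 + 3t, z = 2 + t


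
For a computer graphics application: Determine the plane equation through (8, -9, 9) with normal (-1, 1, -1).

The plane through P with normal n = (a, b, c) satisfies n·(r - P) = 0,
i.e. ax + by + cz = a·x₀ + b·y₀ + c·z₀.
d = (-1)·8 + 1·(-9) + (-1)·9
  = -8 - 9 - 9
  = -26
Equation: -x + y - z = -26

-x + y - z = -26


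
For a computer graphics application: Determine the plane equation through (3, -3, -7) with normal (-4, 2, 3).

The plane through P with normal n = (a, b, c) satisfies n·(r - P) = 0,
i.e. ax + by + cz = a·x₀ + b·y₀ + c·z₀.
d = (-4)·3 + 2·(-3) + 3·(-7)
  = -12 - 6 - 21
  = -39
Equation: -4x + 2y + 3z = -39

-4x + 2y + 3z = -39


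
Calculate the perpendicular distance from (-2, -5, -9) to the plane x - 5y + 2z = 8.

distance = |a·x₀ + b·y₀ + c·z₀ - d| / √(a² + b² + c²)
  = |1·(-2) + (-5)·(-5) + 2·(-9) - 8| / √(1² + (-5)² + 2²)
  = |-2 + 25 - 18 - 8| / √(1 + 25 + 4)
  = |-3| / √30
  = 3 / 5.477
  ≈ 0.5477

0.5477


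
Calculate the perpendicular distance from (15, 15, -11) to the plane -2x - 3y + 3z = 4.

distance = |a·x₀ + b·y₀ + c·z₀ - d| / √(a² + b² + c²)
  = |(-2)·15 + (-3)·15 + 3·(-11) - 4| / √((-2)² + (-3)² + 3²)
  = |-30 - 45 - 33 - 4| / √(4 + 9 + 9)
  = |-112| / √22
  = 112 / 4.69
  ≈ 23.88

23.88


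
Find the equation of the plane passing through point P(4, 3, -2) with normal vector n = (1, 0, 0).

The plane through P with normal n = (a, b, c) satisfies n·(r - P) = 0,
i.e. ax + by + cz = a·x₀ + b·y₀ + c·z₀.
d = 1·4 + 0·3 + 0·(-2)
  = 4 + 0 + 0
  = 4
Equation: x = 4

x = 4


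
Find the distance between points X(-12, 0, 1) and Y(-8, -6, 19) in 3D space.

d = √[(x₂-x₁)² + (y₂-y₁)² + (z₂-z₁)²]
  = √[4² + (-6)² + 18²]
  = √[16 + 36 + 324]
  = √376
  ≈ 19.39

19.39


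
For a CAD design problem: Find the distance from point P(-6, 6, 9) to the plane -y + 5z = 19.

distance = |a·x₀ + b·y₀ + c·z₀ - d| / √(a² + b² + c²)
  = |0·(-6) + (-1)·6 + 5·9 - 19| / √(0² + (-1)² + 5²)
  = |0 - 6 + 45 - 19| / √(0 + 1 + 25)
  = |20| / √26
  = 20 / 5.099
  ≈ 3.922

3.922


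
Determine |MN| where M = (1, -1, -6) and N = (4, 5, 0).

d = √[(x₂-x₁)² + (y₂-y₁)² + (z₂-z₁)²]
  = √[3² + 6² + 6²]
  = √[9 + 36 + 36]
  = √81
  ≈ 9

9


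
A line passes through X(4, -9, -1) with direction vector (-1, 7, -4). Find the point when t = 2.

P(t) = X + t·d
  = (4 + (-1)·2, -9 + 7·2, -1 + (-4)·2)
  = (4 - 2, -9 + 14, -1 - 8)
  = (2, 5, -9)

(2, 5, -9)


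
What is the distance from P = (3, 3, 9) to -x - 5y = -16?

distance = |a·x₀ + b·y₀ + c·z₀ - d| / √(a² + b² + c²)
  = |(-1)·3 + (-5)·3 + 0·9 - (-16)| / √((-1)² + (-5)² + 0²)
  = |-3 - 15 + 0 + 16| / √(1 + 25 + 0)
  = |-2| / √26
  = 2 / 5.099
  ≈ 0.3922

0.3922


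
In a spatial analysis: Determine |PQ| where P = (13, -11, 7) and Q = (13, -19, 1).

d = √[(x₂-x₁)² + (y₂-y₁)² + (z₂-z₁)²]
  = √[0² + (-8)² + (-6)²]
  = √[0 + 64 + 36]
  = √100
  ≈ 10

10


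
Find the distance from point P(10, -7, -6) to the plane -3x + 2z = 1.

distance = |a·x₀ + b·y₀ + c·z₀ - d| / √(a² + b² + c²)
  = |(-3)·10 + 0·(-7) + 2·(-6) - 1| / √((-3)² + 0² + 2²)
  = |-30 + 0 - 12 - 1| / √(9 + 0 + 4)
  = |-43| / √13
  = 43 / 3.606
  ≈ 11.93

11.93


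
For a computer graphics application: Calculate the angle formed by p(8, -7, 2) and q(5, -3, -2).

p·q = 8·5 + (-7)·(-3) + 2·(-2) = 40 + 21 - 4 = 57
|p| = √(8² + (-7)² + 2²) = √117 ≈ 10.82
|q| = √(5² + (-3)² + (-2)²) = √38 ≈ 6.164
cos θ = (p·q)/(|p||q|) = 57/(10.82·6.164) ≈ 0.8549
θ = arccos(0.8549) ≈ 31.26°

31.26°


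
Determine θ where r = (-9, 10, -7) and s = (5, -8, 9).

r·s = (-9)·5 + 10·(-8) + (-7)·9 = -45 - 80 - 63 = -188
|r| = √((-9)² + 10² + (-7)²) = √230 ≈ 15.17
|s| = √(5² + (-8)² + 9²) = √170 ≈ 13.04
cos θ = (r·s)/(|r||s|) = -188/(15.17·13.04) ≈ -0.9508
θ = arccos(-0.9508) ≈ 161.9°

161.9°


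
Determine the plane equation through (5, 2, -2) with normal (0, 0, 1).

The plane through P with normal n = (a, b, c) satisfies n·(r - P) = 0,
i.e. ax + by + cz = a·x₀ + b·y₀ + c·z₀.
d = 0·5 + 0·2 + 1·(-2)
  = 0 + 0 - 2
  = -2
Equation: z = -2

z = -2


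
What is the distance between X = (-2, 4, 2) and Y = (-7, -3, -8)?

d = √[(x₂-x₁)² + (y₂-y₁)² + (z₂-z₁)²]
  = √[(-5)² + (-7)² + (-10)²]
  = √[25 + 49 + 100]
  = √174
  ≈ 13.19

13.19


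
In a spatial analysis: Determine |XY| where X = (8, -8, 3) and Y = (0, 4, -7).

d = √[(x₂-x₁)² + (y₂-y₁)² + (z₂-z₁)²]
  = √[(-8)² + 12² + (-10)²]
  = √[64 + 144 + 100]
  = √308
  ≈ 17.55

17.55


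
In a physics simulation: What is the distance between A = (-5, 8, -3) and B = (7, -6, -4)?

d = √[(x₂-x₁)² + (y₂-y₁)² + (z₂-z₁)²]
  = √[12² + (-14)² + (-1)²]
  = √[144 + 196 + 1]
  = √341
  ≈ 18.47

18.47


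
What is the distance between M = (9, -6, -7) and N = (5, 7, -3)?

d = √[(x₂-x₁)² + (y₂-y₁)² + (z₂-z₁)²]
  = √[(-4)² + 13² + 4²]
  = √[16 + 169 + 16]
  = √201
  ≈ 14.18

14.18


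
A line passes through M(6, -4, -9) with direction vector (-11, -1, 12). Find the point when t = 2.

P(t) = M + t·d
  = (6 + (-11)·2, -4 + (-1)·2, -9 + 12·2)
  = (6 - 22, -4 - 2, -9 + 24)
  = (-16, -6, 15)

(-16, -6, 15)


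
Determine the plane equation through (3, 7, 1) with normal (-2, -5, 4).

The plane through P with normal n = (a, b, c) satisfies n·(r - P) = 0,
i.e. ax + by + cz = a·x₀ + b·y₀ + c·z₀.
d = (-2)·3 + (-5)·7 + 4·1
  = -6 - 35 + 4
  = -37
Equation: -2x - 5y + 4z = -37

-2x - 5y + 4z = -37


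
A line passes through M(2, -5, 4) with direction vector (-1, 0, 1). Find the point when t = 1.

P(t) = M + t·d
  = (2 + (-1)·1, -5 + 0·1, 4 + 1·1)
  = (2 - 1, -5 + 0, 4 + 1)
  = (1, -5, 5)

(1, -5, 5)


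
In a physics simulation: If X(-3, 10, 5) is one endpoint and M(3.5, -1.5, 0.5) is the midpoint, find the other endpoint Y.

Y = 2M - X
  = (2·3.5 - (-3), 2·(-1.5) - 10, 2·0.5 - 5)
  = (7 + 3, -3 - 10, 1 - 5)
  = (10, -13, -4)

(10, -13, -4)


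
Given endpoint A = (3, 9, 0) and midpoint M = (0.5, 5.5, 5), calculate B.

B = 2M - A
  = (2·0.5 - 3, 2·5.5 - 9, 2·5 - 0)
  = (1 - 3, 11 - 9, 10 + 0)
  = (-2, 2, 10)

(-2, 2, 10)


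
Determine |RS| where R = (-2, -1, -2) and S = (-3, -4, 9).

d = √[(x₂-x₁)² + (y₂-y₁)² + (z₂-z₁)²]
  = √[(-1)² + (-3)² + 11²]
  = √[1 + 9 + 121]
  = √131
  ≈ 11.45

11.45


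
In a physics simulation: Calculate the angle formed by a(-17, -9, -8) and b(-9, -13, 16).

a·b = (-17)·(-9) + (-9)·(-13) + (-8)·16 = 153 + 117 - 128 = 142
|a| = √((-17)² + (-9)² + (-8)²) = √434 ≈ 20.83
|b| = √((-9)² + (-13)² + 16²) = √506 ≈ 22.49
cos θ = (a·b)/(|a||b|) = 142/(20.83·22.49) ≈ 0.303
θ = arccos(0.303) ≈ 72.36°

72.36°


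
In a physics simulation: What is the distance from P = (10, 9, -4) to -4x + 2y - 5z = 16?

distance = |a·x₀ + b·y₀ + c·z₀ - d| / √(a² + b² + c²)
  = |(-4)·10 + 2·9 + (-5)·(-4) - 16| / √((-4)² + 2² + (-5)²)
  = |-40 + 18 + 20 - 16| / √(16 + 4 + 25)
  = |-18| / √45
  = 18 / 6.708
  ≈ 2.683

2.683


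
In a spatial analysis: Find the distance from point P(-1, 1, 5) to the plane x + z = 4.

distance = |a·x₀ + b·y₀ + c·z₀ - d| / √(a² + b² + c²)
  = |1·(-1) + 0·1 + 1·5 - 4| / √(1² + 0² + 1²)
  = |-1 + 0 + 5 - 4| / √(1 + 0 + 1)
  = |0| / √2
  = 0 / 1.414
  ≈ 0

0


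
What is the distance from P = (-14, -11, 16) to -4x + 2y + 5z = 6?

distance = |a·x₀ + b·y₀ + c·z₀ - d| / √(a² + b² + c²)
  = |(-4)·(-14) + 2·(-11) + 5·16 - 6| / √((-4)² + 2² + 5²)
  = |56 - 22 + 80 - 6| / √(16 + 4 + 25)
  = |108| / √45
  = 108 / 6.708
  ≈ 16.1

16.1


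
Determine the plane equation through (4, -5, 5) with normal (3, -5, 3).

The plane through P with normal n = (a, b, c) satisfies n·(r - P) = 0,
i.e. ax + by + cz = a·x₀ + b·y₀ + c·z₀.
d = 3·4 + (-5)·(-5) + 3·5
  = 12 + 25 + 15
  = 52
Equation: 3x - 5y + 3z = 52

3x - 5y + 3z = 52


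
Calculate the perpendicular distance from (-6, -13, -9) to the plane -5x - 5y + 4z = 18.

distance = |a·x₀ + b·y₀ + c·z₀ - d| / √(a² + b² + c²)
  = |(-5)·(-6) + (-5)·(-13) + 4·(-9) - 18| / √((-5)² + (-5)² + 4²)
  = |30 + 65 - 36 - 18| / √(25 + 25 + 16)
  = |41| / √66
  = 41 / 8.124
  ≈ 5.047

5.047


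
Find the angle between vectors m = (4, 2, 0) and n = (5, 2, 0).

m·n = 4·5 + 2·2 + 0·0 = 20 + 4 + 0 = 24
|m| = √(4² + 2² + 0²) = √20 ≈ 4.472
|n| = √(5² + 2² + 0²) = √29 ≈ 5.385
cos θ = (m·n)/(|m||n|) = 24/(4.472·5.385) ≈ 0.9965
θ = arccos(0.9965) ≈ 4.764°

4.764°


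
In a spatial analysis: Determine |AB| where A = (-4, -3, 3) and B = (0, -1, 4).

d = √[(x₂-x₁)² + (y₂-y₁)² + (z₂-z₁)²]
  = √[4² + 2² + 1²]
  = √[16 + 4 + 1]
  = √21
  ≈ 4.583

4.583


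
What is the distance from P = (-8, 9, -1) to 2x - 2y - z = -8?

distance = |a·x₀ + b·y₀ + c·z₀ - d| / √(a² + b² + c²)
  = |2·(-8) + (-2)·9 + (-1)·(-1) - (-8)| / √(2² + (-2)² + (-1)²)
  = |-16 - 18 + 1 + 8| / √(4 + 4 + 1)
  = |-25| / √9
  = 25 / 3
  ≈ 8.333

8.333


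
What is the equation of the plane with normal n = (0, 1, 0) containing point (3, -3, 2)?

The plane through P with normal n = (a, b, c) satisfies n·(r - P) = 0,
i.e. ax + by + cz = a·x₀ + b·y₀ + c·z₀.
d = 0·3 + 1·(-3) + 0·2
  = 0 - 3 + 0
  = -3
Equation: y = -3

y = -3


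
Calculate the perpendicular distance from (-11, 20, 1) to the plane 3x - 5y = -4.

distance = |a·x₀ + b·y₀ + c·z₀ - d| / √(a² + b² + c²)
  = |3·(-11) + (-5)·20 + 0·1 - (-4)| / √(3² + (-5)² + 0²)
  = |-33 - 100 + 0 + 4| / √(9 + 25 + 0)
  = |-129| / √34
  = 129 / 5.831
  ≈ 22.12

22.12


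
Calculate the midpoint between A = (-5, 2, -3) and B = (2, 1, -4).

M = ((x₁+x₂)/2, (y₁+y₂)/2, (z₁+z₂)/2)
  = ((-5 + 2)/2, (2 + 1)/2, (-3 - 4)/2)
  = (-3/2, 3/2, -7/2)
  = (-1.5, 1.5, -3.5)

(-1.5, 1.5, -3.5)


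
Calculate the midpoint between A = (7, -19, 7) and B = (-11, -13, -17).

M = ((x₁+x₂)/2, (y₁+y₂)/2, (z₁+z₂)/2)
  = ((7 - 11)/2, (-19 - 13)/2, (7 - 17)/2)
  = (-4/2, -32/2, -10/2)
  = (-2, -16, -5)

(-2, -16, -5)


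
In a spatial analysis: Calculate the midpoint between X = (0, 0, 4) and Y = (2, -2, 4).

M = ((x₁+x₂)/2, (y₁+y₂)/2, (z₁+z₂)/2)
  = ((0 + 2)/2, (0 - 2)/2, (4 + 4)/2)
  = (2/2, -2/2, 8/2)
  = (1, -1, 4)

(1, -1, 4)


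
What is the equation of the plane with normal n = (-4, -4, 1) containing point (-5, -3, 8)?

The plane through P with normal n = (a, b, c) satisfies n·(r - P) = 0,
i.e. ax + by + cz = a·x₀ + b·y₀ + c·z₀.
d = (-4)·(-5) + (-4)·(-3) + 1·8
  = 20 + 12 + 8
  = 40
Equation: -4x - 4y + z = 40

-4x - 4y + z = 40


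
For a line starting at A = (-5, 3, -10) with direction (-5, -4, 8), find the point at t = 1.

P(t) = A + t·d
  = (-5 + (-5)·1, 3 + (-4)·1, -10 + 8·1)
  = (-5 - 5, 3 - 4, -10 + 8)
  = (-10, -1, -2)

(-10, -1, -2)


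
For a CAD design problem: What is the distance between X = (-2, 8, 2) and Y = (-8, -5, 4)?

d = √[(x₂-x₁)² + (y₂-y₁)² + (z₂-z₁)²]
  = √[(-6)² + (-13)² + 2²]
  = √[36 + 169 + 4]
  = √209
  ≈ 14.46

14.46


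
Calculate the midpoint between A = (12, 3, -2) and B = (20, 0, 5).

M = ((x₁+x₂)/2, (y₁+y₂)/2, (z₁+z₂)/2)
  = ((12 + 20)/2, (3 + 0)/2, (-2 + 5)/2)
  = (32/2, 3/2, 3/2)
  = (16, 1.5, 1.5)

(16, 1.5, 1.5)


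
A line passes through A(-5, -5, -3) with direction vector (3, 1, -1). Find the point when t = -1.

P(t) = A + t·d
  = (-5 + 3·(-1), -5 + 1·(-1), -3 + (-1)·(-1))
  = (-5 - 3, -5 - 1, -3 + 1)
  = (-8, -6, -2)

(-8, -6, -2)


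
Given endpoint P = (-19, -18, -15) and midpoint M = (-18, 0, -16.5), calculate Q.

Q = 2M - P
  = (2·(-18) - (-19), 2·0 - (-18), 2·(-16.5) - (-15))
  = (-36 + 19, 0 + 18, -33 + 15)
  = (-17, 18, -18)

(-17, 18, -18)


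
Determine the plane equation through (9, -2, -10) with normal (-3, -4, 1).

The plane through P with normal n = (a, b, c) satisfies n·(r - P) = 0,
i.e. ax + by + cz = a·x₀ + b·y₀ + c·z₀.
d = (-3)·9 + (-4)·(-2) + 1·(-10)
  = -27 + 8 - 10
  = -29
Equation: -3x - 4y + z = -29

-3x - 4y + z = -29


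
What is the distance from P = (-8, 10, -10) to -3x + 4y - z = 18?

distance = |a·x₀ + b·y₀ + c·z₀ - d| / √(a² + b² + c²)
  = |(-3)·(-8) + 4·10 + (-1)·(-10) - 18| / √((-3)² + 4² + (-1)²)
  = |24 + 40 + 10 - 18| / √(9 + 16 + 1)
  = |56| / √26
  = 56 / 5.099
  ≈ 10.98

10.98


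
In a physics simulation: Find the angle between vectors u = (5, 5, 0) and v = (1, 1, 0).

u·v = 5·1 + 5·1 + 0·0 = 5 + 5 + 0 = 10
|u| = √(5² + 5² + 0²) = √50 ≈ 7.071
|v| = √(1² + 1² + 0²) = √2 ≈ 1.414
cos θ = (u·v)/(|u||v|) = 10/(7.071·1.414) ≈ 1
θ = arccos(1) ≈ 0°

0°


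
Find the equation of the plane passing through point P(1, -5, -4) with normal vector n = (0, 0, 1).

The plane through P with normal n = (a, b, c) satisfies n·(r - P) = 0,
i.e. ax + by + cz = a·x₀ + b·y₀ + c·z₀.
d = 0·1 + 0·(-5) + 1·(-4)
  = 0 + 0 - 4
  = -4
Equation: z = -4

z = -4


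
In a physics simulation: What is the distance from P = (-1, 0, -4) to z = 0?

distance = |a·x₀ + b·y₀ + c·z₀ - d| / √(a² + b² + c²)
  = |0·(-1) + 0·0 + 1·(-4) - 0| / √(0² + 0² + 1²)
  = |0 + 0 - 4 + 0| / √(0 + 0 + 1)
  = |-4| / √1
  = 4 / 1
  ≈ 4

4


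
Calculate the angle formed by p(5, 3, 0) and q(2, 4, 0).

p·q = 5·2 + 3·4 + 0·0 = 10 + 12 + 0 = 22
|p| = √(5² + 3² + 0²) = √34 ≈ 5.831
|q| = √(2² + 4² + 0²) = √20 ≈ 4.472
cos θ = (p·q)/(|p||q|) = 22/(5.831·4.472) ≈ 0.8437
θ = arccos(0.8437) ≈ 32.47°

32.47°


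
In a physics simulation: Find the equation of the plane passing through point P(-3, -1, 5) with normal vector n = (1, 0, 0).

The plane through P with normal n = (a, b, c) satisfies n·(r - P) = 0,
i.e. ax + by + cz = a·x₀ + b·y₀ + c·z₀.
d = 1·(-3) + 0·(-1) + 0·5
  = -3 + 0 + 0
  = -3
Equation: x = -3

x = -3


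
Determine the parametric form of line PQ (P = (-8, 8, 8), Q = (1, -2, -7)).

Direction vector d = Q - P = (1 + 8, -2 - 8, -7 - 8) = (9, -10, -15)
Parametric form r = P + t·d:
x = -8 + 9t, y = 8 - 10t, z = 8 - 15t

x = -8 + 9t, y = 8 - 10t, z = 8 - 15t


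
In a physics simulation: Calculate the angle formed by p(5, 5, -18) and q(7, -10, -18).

p·q = 5·7 + 5·(-10) + (-18)·(-18) = 35 - 50 + 324 = 309
|p| = √(5² + 5² + (-18)²) = √374 ≈ 19.34
|q| = √(7² + (-10)² + (-18)²) = √473 ≈ 21.75
cos θ = (p·q)/(|p||q|) = 309/(19.34·21.75) ≈ 0.7347
θ = arccos(0.7347) ≈ 42.72°

42.72°


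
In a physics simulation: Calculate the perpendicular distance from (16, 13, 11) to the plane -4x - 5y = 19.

distance = |a·x₀ + b·y₀ + c·z₀ - d| / √(a² + b² + c²)
  = |(-4)·16 + (-5)·13 + 0·11 - 19| / √((-4)² + (-5)² + 0²)
  = |-64 - 65 + 0 - 19| / √(16 + 25 + 0)
  = |-148| / √41
  = 148 / 6.403
  ≈ 23.11

23.11


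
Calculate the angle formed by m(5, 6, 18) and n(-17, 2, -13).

m·n = 5·(-17) + 6·2 + 18·(-13) = -85 + 12 - 234 = -307
|m| = √(5² + 6² + 18²) = √385 ≈ 19.62
|n| = √((-17)² + 2² + (-13)²) = √462 ≈ 21.49
cos θ = (m·n)/(|m||n|) = -307/(19.62·21.49) ≈ -0.7279
θ = arccos(-0.7279) ≈ 136.7°

136.7°


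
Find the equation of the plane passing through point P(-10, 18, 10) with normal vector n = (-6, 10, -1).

The plane through P with normal n = (a, b, c) satisfies n·(r - P) = 0,
i.e. ax + by + cz = a·x₀ + b·y₀ + c·z₀.
d = (-6)·(-10) + 10·18 + (-1)·10
  = 60 + 180 - 10
  = 230
Equation: -6x + 10y - z = 230

-6x + 10y - z = 230


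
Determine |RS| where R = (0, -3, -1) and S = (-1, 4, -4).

d = √[(x₂-x₁)² + (y₂-y₁)² + (z₂-z₁)²]
  = √[(-1)² + 7² + (-3)²]
  = √[1 + 49 + 9]
  = √59
  ≈ 7.681

7.681


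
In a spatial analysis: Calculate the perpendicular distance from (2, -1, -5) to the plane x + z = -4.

distance = |a·x₀ + b·y₀ + c·z₀ - d| / √(a² + b² + c²)
  = |1·2 + 0·(-1) + 1·(-5) - (-4)| / √(1² + 0² + 1²)
  = |2 + 0 - 5 + 4| / √(1 + 0 + 1)
  = |1| / √2
  = 1 / 1.414
  ≈ 0.7071

0.7071


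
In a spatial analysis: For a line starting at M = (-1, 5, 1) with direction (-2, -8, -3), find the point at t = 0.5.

P(t) = M + t·d
  = (-1 + (-2)·0.5, 5 + (-8)·0.5, 1 + (-3)·0.5)
  = (-1 - 1, 5 - 4, 1 - 1.5)
  = (-2, 1, -0.5)

(-2, 1, -0.5)


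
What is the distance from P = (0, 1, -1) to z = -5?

distance = |a·x₀ + b·y₀ + c·z₀ - d| / √(a² + b² + c²)
  = |0·0 + 0·1 + 1·(-1) - (-5)| / √(0² + 0² + 1²)
  = |0 + 0 - 1 + 5| / √(0 + 0 + 1)
  = |4| / √1
  = 4 / 1
  ≈ 4

4


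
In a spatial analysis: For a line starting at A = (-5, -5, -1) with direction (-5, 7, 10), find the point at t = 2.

P(t) = A + t·d
  = (-5 + (-5)·2, -5 + 7·2, -1 + 10·2)
  = (-5 - 10, -5 + 14, -1 + 20)
  = (-15, 9, 19)

(-15, 9, 19)


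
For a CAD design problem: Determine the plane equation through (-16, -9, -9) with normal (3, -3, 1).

The plane through P with normal n = (a, b, c) satisfies n·(r - P) = 0,
i.e. ax + by + cz = a·x₀ + b·y₀ + c·z₀.
d = 3·(-16) + (-3)·(-9) + 1·(-9)
  = -48 + 27 - 9
  = -30
Equation: 3x - 3y + z = -30

3x - 3y + z = -30


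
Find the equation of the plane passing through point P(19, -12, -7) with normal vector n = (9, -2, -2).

The plane through P with normal n = (a, b, c) satisfies n·(r - P) = 0,
i.e. ax + by + cz = a·x₀ + b·y₀ + c·z₀.
d = 9·19 + (-2)·(-12) + (-2)·(-7)
  = 171 + 24 + 14
  = 209
Equation: 9x - 2y - 2z = 209

9x - 2y - 2z = 209


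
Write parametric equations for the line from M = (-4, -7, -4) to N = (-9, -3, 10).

Direction vector d = N - M = (-9 + 4, -3 + 7, 10 + 4) = (-5, 4, 14)
Parametric form r = M + t·d:
x = -4 - 5t, y = -7 + 4t, z = -4 + 14t

x = -4 - 5t, y = -7 + 4t, z = -4 + 14t


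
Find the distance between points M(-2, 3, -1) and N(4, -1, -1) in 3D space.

d = √[(x₂-x₁)² + (y₂-y₁)² + (z₂-z₁)²]
  = √[6² + (-4)² + 0²]
  = √[36 + 16 + 0]
  = √52
  ≈ 7.211

7.211


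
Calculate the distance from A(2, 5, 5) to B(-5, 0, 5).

d = √[(x₂-x₁)² + (y₂-y₁)² + (z₂-z₁)²]
  = √[(-7)² + (-5)² + 0²]
  = √[49 + 25 + 0]
  = √74
  ≈ 8.602

8.602


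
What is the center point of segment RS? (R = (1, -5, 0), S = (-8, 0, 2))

M = ((x₁+x₂)/2, (y₁+y₂)/2, (z₁+z₂)/2)
  = ((1 - 8)/2, (-5 + 0)/2, (0 + 2)/2)
  = (-7/2, -5/2, 2/2)
  = (-3.5, -2.5, 1)

(-3.5, -2.5, 1)


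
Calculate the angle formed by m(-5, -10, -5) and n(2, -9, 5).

m·n = (-5)·2 + (-10)·(-9) + (-5)·5 = -10 + 90 - 25 = 55
|m| = √((-5)² + (-10)² + (-5)²) = √150 ≈ 12.25
|n| = √(2² + (-9)² + 5²) = √110 ≈ 10.49
cos θ = (m·n)/(|m||n|) = 55/(12.25·10.49) ≈ 0.4282
θ = arccos(0.4282) ≈ 64.65°

64.65°


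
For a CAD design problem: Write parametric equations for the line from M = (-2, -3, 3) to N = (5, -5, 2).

Direction vector d = N - M = (5 + 2, -5 + 3, 2 - 3) = (7, -2, -1)
Parametric form r = M + t·d:
x = -2 + 7t, y = -3 - 2t, z = 3 - t

x = -2 + 7t, y = -3 - 2t, z = 3 - t


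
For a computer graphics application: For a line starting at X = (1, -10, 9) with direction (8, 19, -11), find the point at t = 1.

P(t) = X + t·d
  = (1 + 8·1, -10 + 19·1, 9 + (-11)·1)
  = (1 + 8, -10 + 19, 9 - 11)
  = (9, 9, -2)

(9, 9, -2)


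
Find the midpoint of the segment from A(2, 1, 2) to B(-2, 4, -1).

M = ((x₁+x₂)/2, (y₁+y₂)/2, (z₁+z₂)/2)
  = ((2 - 2)/2, (1 + 4)/2, (2 - 1)/2)
  = (0/2, 5/2, 1/2)
  = (0, 2.5, 0.5)

(0, 2.5, 0.5)


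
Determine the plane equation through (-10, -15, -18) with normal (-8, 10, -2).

The plane through P with normal n = (a, b, c) satisfies n·(r - P) = 0,
i.e. ax + by + cz = a·x₀ + b·y₀ + c·z₀.
d = (-8)·(-10) + 10·(-15) + (-2)·(-18)
  = 80 - 150 + 36
  = -34
Equation: -8x + 10y - 2z = -34

-8x + 10y - 2z = -34


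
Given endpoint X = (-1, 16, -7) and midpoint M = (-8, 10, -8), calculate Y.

Y = 2M - X
  = (2·(-8) - (-1), 2·10 - 16, 2·(-8) - (-7))
  = (-16 + 1, 20 - 16, -16 + 7)
  = (-15, 4, -9)

(-15, 4, -9)


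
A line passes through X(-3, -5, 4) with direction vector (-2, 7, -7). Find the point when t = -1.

P(t) = X + t·d
  = (-3 + (-2)·(-1), -5 + 7·(-1), 4 + (-7)·(-1))
  = (-3 + 2, -5 - 7, 4 + 7)
  = (-1, -12, 11)

(-1, -12, 11)


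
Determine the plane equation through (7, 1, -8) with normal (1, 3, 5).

The plane through P with normal n = (a, b, c) satisfies n·(r - P) = 0,
i.e. ax + by + cz = a·x₀ + b·y₀ + c·z₀.
d = 1·7 + 3·1 + 5·(-8)
  = 7 + 3 - 40
  = -30
Equation: x + 3y + 5z = -30

x + 3y + 5z = -30


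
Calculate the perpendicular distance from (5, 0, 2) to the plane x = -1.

distance = |a·x₀ + b·y₀ + c·z₀ - d| / √(a² + b² + c²)
  = |1·5 + 0·0 + 0·2 - (-1)| / √(1² + 0² + 0²)
  = |5 + 0 + 0 + 1| / √(1 + 0 + 0)
  = |6| / √1
  = 6 / 1
  ≈ 6

6


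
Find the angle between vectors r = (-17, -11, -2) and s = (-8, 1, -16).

r·s = (-17)·(-8) + (-11)·1 + (-2)·(-16) = 136 - 11 + 32 = 157
|r| = √((-17)² + (-11)² + (-2)²) = √414 ≈ 20.35
|s| = √((-8)² + 1² + (-16)²) = √321 ≈ 17.92
cos θ = (r·s)/(|r||s|) = 157/(20.35·17.92) ≈ 0.4307
θ = arccos(0.4307) ≈ 64.49°

64.49°


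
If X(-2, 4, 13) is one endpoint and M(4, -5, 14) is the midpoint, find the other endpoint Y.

Y = 2M - X
  = (2·4 - (-2), 2·(-5) - 4, 2·14 - 13)
  = (8 + 2, -10 - 4, 28 - 13)
  = (10, -14, 15)

(10, -14, 15)


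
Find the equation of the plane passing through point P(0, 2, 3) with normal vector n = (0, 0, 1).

The plane through P with normal n = (a, b, c) satisfies n·(r - P) = 0,
i.e. ax + by + cz = a·x₀ + b·y₀ + c·z₀.
d = 0·0 + 0·2 + 1·3
  = 0 + 0 + 3
  = 3
Equation: z = 3

z = 3


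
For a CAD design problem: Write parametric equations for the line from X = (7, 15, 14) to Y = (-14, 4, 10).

Direction vector d = Y - X = (-14 - 7, 4 - 15, 10 - 14) = (-21, -11, -4)
Parametric form r = X + t·d:
x = 7 - 21t, y = 15 - 11t, z = 14 - 4t

x = 7 - 21t, y = 15 - 11t, z = 14 - 4t


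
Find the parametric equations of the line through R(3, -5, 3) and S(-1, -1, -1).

Direction vector d = S - R = (-1 - 3, -1 + 5, -1 - 3) = (-4, 4, -4)
Parametric form r = R + t·d:
x = 3 - 4t, y = -5 + 4t, z = 3 - 4t

x = 3 - 4t, y = -5 + 4t, z = 3 - 4t


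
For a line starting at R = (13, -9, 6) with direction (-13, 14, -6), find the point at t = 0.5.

P(t) = R + t·d
  = (13 + (-13)·0.5, -9 + 14·0.5, 6 + (-6)·0.5)
  = (13 - 6.5, -9 + 7, 6 - 3)
  = (6.5, -2, 3)

(6.5, -2, 3)


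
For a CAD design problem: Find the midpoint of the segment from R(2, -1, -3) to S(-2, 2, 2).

M = ((x₁+x₂)/2, (y₁+y₂)/2, (z₁+z₂)/2)
  = ((2 - 2)/2, (-1 + 2)/2, (-3 + 2)/2)
  = (0/2, 1/2, -1/2)
  = (0, 0.5, -0.5)

(0, 0.5, -0.5)


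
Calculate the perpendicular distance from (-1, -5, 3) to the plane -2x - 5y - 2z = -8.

distance = |a·x₀ + b·y₀ + c·z₀ - d| / √(a² + b² + c²)
  = |(-2)·(-1) + (-5)·(-5) + (-2)·3 - (-8)| / √((-2)² + (-5)² + (-2)²)
  = |2 + 25 - 6 + 8| / √(4 + 25 + 4)
  = |29| / √33
  = 29 / 5.745
  ≈ 5.048

5.048


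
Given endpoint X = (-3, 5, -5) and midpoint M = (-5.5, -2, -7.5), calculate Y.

Y = 2M - X
  = (2·(-5.5) - (-3), 2·(-2) - 5, 2·(-7.5) - (-5))
  = (-11 + 3, -4 - 5, -15 + 5)
  = (-8, -9, -10)

(-8, -9, -10)


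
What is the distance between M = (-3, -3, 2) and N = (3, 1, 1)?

d = √[(x₂-x₁)² + (y₂-y₁)² + (z₂-z₁)²]
  = √[6² + 4² + (-1)²]
  = √[36 + 16 + 1]
  = √53
  ≈ 7.28

7.28


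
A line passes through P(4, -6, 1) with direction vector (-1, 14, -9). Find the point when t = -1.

P(t) = P + t·d
  = (4 + (-1)·(-1), -6 + 14·(-1), 1 + (-9)·(-1))
  = (4 + 1, -6 - 14, 1 + 9)
  = (5, -20, 10)

(5, -20, 10)


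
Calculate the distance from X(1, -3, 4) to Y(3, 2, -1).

d = √[(x₂-x₁)² + (y₂-y₁)² + (z₂-z₁)²]
  = √[2² + 5² + (-5)²]
  = √[4 + 25 + 25]
  = √54
  ≈ 7.348

7.348


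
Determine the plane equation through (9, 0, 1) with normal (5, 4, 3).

The plane through P with normal n = (a, b, c) satisfies n·(r - P) = 0,
i.e. ax + by + cz = a·x₀ + b·y₀ + c·z₀.
d = 5·9 + 4·0 + 3·1
  = 45 + 0 + 3
  = 48
Equation: 5x + 4y + 3z = 48

5x + 4y + 3z = 48


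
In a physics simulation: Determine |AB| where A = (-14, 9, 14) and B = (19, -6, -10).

d = √[(x₂-x₁)² + (y₂-y₁)² + (z₂-z₁)²]
  = √[33² + (-15)² + (-24)²]
  = √[1089 + 225 + 576]
  = √1890
  ≈ 43.47

43.47


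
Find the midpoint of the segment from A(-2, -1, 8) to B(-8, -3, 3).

M = ((x₁+x₂)/2, (y₁+y₂)/2, (z₁+z₂)/2)
  = ((-2 - 8)/2, (-1 - 3)/2, (8 + 3)/2)
  = (-10/2, -4/2, 11/2)
  = (-5, -2, 5.5)

(-5, -2, 5.5)


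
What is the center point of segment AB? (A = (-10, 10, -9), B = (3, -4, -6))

M = ((x₁+x₂)/2, (y₁+y₂)/2, (z₁+z₂)/2)
  = ((-10 + 3)/2, (10 - 4)/2, (-9 - 6)/2)
  = (-7/2, 6/2, -15/2)
  = (-3.5, 3, -7.5)

(-3.5, 3, -7.5)


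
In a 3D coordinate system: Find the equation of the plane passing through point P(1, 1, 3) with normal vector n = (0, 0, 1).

The plane through P with normal n = (a, b, c) satisfies n·(r - P) = 0,
i.e. ax + by + cz = a·x₀ + b·y₀ + c·z₀.
d = 0·1 + 0·1 + 1·3
  = 0 + 0 + 3
  = 3
Equation: z = 3

z = 3


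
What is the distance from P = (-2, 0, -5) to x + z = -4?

distance = |a·x₀ + b·y₀ + c·z₀ - d| / √(a² + b² + c²)
  = |1·(-2) + 0·0 + 1·(-5) - (-4)| / √(1² + 0² + 1²)
  = |-2 + 0 - 5 + 4| / √(1 + 0 + 1)
  = |-3| / √2
  = 3 / 1.414
  ≈ 2.121

2.121


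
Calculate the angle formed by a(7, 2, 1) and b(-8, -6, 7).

a·b = 7·(-8) + 2·(-6) + 1·7 = -56 - 12 + 7 = -61
|a| = √(7² + 2² + 1²) = √54 ≈ 7.348
|b| = √((-8)² + (-6)² + 7²) = √149 ≈ 12.21
cos θ = (a·b)/(|a||b|) = -61/(7.348·12.21) ≈ -0.68
θ = arccos(-0.68) ≈ 132.8°

132.8°


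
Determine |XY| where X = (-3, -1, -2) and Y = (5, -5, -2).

d = √[(x₂-x₁)² + (y₂-y₁)² + (z₂-z₁)²]
  = √[8² + (-4)² + 0²]
  = √[64 + 16 + 0]
  = √80
  ≈ 8.944

8.944


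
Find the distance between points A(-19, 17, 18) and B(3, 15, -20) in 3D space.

d = √[(x₂-x₁)² + (y₂-y₁)² + (z₂-z₁)²]
  = √[22² + (-2)² + (-38)²]
  = √[484 + 4 + 1444]
  = √1932
  ≈ 43.95

43.95


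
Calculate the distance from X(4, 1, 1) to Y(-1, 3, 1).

d = √[(x₂-x₁)² + (y₂-y₁)² + (z₂-z₁)²]
  = √[(-5)² + 2² + 0²]
  = √[25 + 4 + 0]
  = √29
  ≈ 5.385

5.385


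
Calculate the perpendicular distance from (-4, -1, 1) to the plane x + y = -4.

distance = |a·x₀ + b·y₀ + c·z₀ - d| / √(a² + b² + c²)
  = |1·(-4) + 1·(-1) + 0·1 - (-4)| / √(1² + 1² + 0²)
  = |-4 - 1 + 0 + 4| / √(1 + 1 + 0)
  = |-1| / √2
  = 1 / 1.414
  ≈ 0.7071

0.7071


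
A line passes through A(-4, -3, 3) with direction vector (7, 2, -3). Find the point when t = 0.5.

P(t) = A + t·d
  = (-4 + 7·0.5, -3 + 2·0.5, 3 + (-3)·0.5)
  = (-4 + 3.5, -3 + 1, 3 - 1.5)
  = (-0.5, -2, 1.5)

(-0.5, -2, 1.5)


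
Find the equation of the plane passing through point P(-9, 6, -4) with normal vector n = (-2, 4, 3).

The plane through P with normal n = (a, b, c) satisfies n·(r - P) = 0,
i.e. ax + by + cz = a·x₀ + b·y₀ + c·z₀.
d = (-2)·(-9) + 4·6 + 3·(-4)
  = 18 + 24 - 12
  = 30
Equation: -2x + 4y + 3z = 30

-2x + 4y + 3z = 30
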